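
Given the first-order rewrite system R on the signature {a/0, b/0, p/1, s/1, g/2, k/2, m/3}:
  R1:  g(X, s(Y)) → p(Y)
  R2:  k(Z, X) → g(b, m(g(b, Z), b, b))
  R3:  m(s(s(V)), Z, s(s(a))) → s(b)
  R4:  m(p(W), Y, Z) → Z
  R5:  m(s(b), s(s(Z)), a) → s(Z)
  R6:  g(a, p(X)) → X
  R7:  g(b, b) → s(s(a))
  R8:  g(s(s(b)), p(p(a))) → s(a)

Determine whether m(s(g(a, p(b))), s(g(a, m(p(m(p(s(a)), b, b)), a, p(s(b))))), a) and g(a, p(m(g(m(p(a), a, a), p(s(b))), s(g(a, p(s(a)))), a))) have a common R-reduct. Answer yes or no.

Reduce t₁ = m(s(g(a, p(b))), s(g(a, m(p(m(p(s(a)), b, b)), a, p(s(b))))), a):
1. m(s(g(a, p(b))), s(g(a, m(p(m(p(s(a)), b, b)), a, p(s(b))))), a)  →  m(s(b), s(g(a, m(p(m(p(s(a)), b, b)), a, p(s(b))))), a)   [R6 at 1.1]
2. m(s(b), s(g(a, m(p(m(p(s(a)), b, b)), a, p(s(b))))), a)  →  m(s(b), s(g(a, p(s(b)))), a)   [R4 at 2.1.2]
3. m(s(b), s(g(a, p(s(b)))), a)  →  m(s(b), s(s(b)), a)   [R6 at 2.1]
4. m(s(b), s(s(b)), a)  →  s(b)   [R5 at ε]

Reduce t₂ = g(a, p(m(g(m(p(a), a, a), p(s(b))), s(g(a, p(s(a)))), a))):
1. g(a, p(m(g(m(p(a), a, a), p(s(b))), s(g(a, p(s(a)))), a)))  →  m(g(m(p(a), a, a), p(s(b))), s(g(a, p(s(a)))), a)   [R6 at ε]
2. m(g(m(p(a), a, a), p(s(b))), s(g(a, p(s(a)))), a)  →  m(g(a, p(s(b))), s(g(a, p(s(a)))), a)   [R4 at 1.1]
3. m(g(a, p(s(b))), s(g(a, p(s(a)))), a)  →  m(s(b), s(g(a, p(s(a)))), a)   [R6 at 1]
4. m(s(b), s(g(a, p(s(a)))), a)  →  m(s(b), s(s(a)), a)   [R6 at 2.1]
5. m(s(b), s(s(a)), a)  →  s(a)   [R5 at ε]

no — NF(t₁) = s(b), NF(t₂) = s(a)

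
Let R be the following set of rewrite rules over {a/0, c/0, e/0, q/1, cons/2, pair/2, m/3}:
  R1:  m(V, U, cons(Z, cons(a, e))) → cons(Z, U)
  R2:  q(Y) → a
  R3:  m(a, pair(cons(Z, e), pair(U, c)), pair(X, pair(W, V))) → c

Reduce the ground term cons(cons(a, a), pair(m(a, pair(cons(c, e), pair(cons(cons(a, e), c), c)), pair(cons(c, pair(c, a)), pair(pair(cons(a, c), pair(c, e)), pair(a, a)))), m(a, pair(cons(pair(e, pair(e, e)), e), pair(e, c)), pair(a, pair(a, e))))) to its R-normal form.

1. cons(cons(a, a), pair(m(a, pair(cons(c, e), pair(cons(cons(a, e), c), c)), pair(cons(c, pair(c, a)), pair(pair(cons(a, c), pair(c, e)), pair(a, a)))), m(a, pair(cons(pair(e, pair(e, e)), e), pair(e, c)), pair(a, pair(a, e)))))  →  cons(cons(a, a), pair(c, m(a, pair(cons(pair(e, pair(e, e)), e), pair(e, c)), pair(a, pair(a, e)))))   [R3 at 2.1]
2. cons(cons(a, a), pair(c, m(a, pair(cons(pair(e, pair(e, e)), e), pair(e, c)), pair(a, pair(a, e)))))  →  cons(cons(a, a), pair(c, c))   [R3 at 2.2]

cons(cons(a, a), pair(c, c))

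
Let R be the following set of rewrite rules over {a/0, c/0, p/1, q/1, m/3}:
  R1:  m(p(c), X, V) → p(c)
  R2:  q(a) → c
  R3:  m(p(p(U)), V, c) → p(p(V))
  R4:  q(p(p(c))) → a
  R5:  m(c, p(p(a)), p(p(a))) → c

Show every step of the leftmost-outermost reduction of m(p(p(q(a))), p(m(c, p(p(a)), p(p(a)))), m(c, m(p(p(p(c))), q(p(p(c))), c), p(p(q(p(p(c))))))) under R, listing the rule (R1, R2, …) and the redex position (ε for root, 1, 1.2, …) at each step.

1. m(p(p(q(a))), p(m(c, p(p(a)), p(p(a)))), m(c, m(p(p(p(c))), q(p(p(c))), c), p(p(q(p(p(c)))))))  →  m(p(p(c)), p(m(c, p(p(a)), p(p(a)))), m(c, m(p(p(p(c))), q(p(p(c))), c), p(p(q(p(p(c)))))))   [R2 at 1.1.1]
2. m(p(p(c)), p(m(c, p(p(a)), p(p(a)))), m(c, m(p(p(p(c))), q(p(p(c))), c), p(p(q(p(p(c)))))))  →  m(p(p(c)), p(c), m(c, m(p(p(p(c))), q(p(p(c))), c), p(p(q(p(p(c)))))))   [R5 at 2.1]
3. m(p(p(c)), p(c), m(c, m(p(p(p(c))), q(p(p(c))), c), p(p(q(p(p(c)))))))  →  m(p(p(c)), p(c), m(c, p(p(q(p(p(c))))), p(p(q(p(p(c)))))))   [R3 at 3.2]
4. m(p(p(c)), p(c), m(c, p(p(q(p(p(c))))), p(p(q(p(p(c)))))))  →  m(p(p(c)), p(c), m(c, p(p(a)), p(p(q(p(p(c)))))))   [R4 at 3.2.1.1]
5. m(p(p(c)), p(c), m(c, p(p(a)), p(p(q(p(p(c)))))))  →  m(p(p(c)), p(c), m(c, p(p(a)), p(p(a))))   [R4 at 3.3.1.1]
6. m(p(p(c)), p(c), m(c, p(p(a)), p(p(a))))  →  m(p(p(c)), p(c), c)   [R5 at 3]
7. m(p(p(c)), p(c), c)  →  p(p(p(c)))   [R3 at ε]

p(p(p(c)))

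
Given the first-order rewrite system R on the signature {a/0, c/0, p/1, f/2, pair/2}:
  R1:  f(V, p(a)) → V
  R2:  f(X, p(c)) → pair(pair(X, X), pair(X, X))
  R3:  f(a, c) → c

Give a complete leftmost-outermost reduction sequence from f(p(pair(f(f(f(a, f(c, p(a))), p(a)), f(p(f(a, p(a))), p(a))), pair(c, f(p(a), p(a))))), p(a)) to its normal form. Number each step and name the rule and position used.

1. f(p(pair(f(f(f(a, f(c, p(a))), p(a)), f(p(f(a, p(a))), p(a))), pair(c, f(p(a), p(a))))), p(a))  →  p(pair(f(f(f(a, f(c, p(a))), p(a)), f(p(f(a, p(a))), p(a))), pair(c, f(p(a), p(a)))))   [R1 at ε]
2. p(pair(f(f(f(a, f(c, p(a))), p(a)), f(p(f(a, p(a))), p(a))), pair(c, f(p(a), p(a)))))  →  p(pair(f(f(a, f(c, p(a))), f(p(f(a, p(a))), p(a))), pair(c, f(p(a), p(a)))))   [R1 at 1.1.1]
3. p(pair(f(f(a, f(c, p(a))), f(p(f(a, p(a))), p(a))), pair(c, f(p(a), p(a)))))  →  p(pair(f(f(a, c), f(p(f(a, p(a))), p(a))), pair(c, f(p(a), p(a)))))   [R1 at 1.1.1.2]
4. p(pair(f(f(a, c), f(p(f(a, p(a))), p(a))), pair(c, f(p(a), p(a)))))  →  p(pair(f(c, f(p(f(a, p(a))), p(a))), pair(c, f(p(a), p(a)))))   [R3 at 1.1.1]
5. p(pair(f(c, f(p(f(a, p(a))), p(a))), pair(c, f(p(a), p(a)))))  →  p(pair(f(c, p(f(a, p(a)))), pair(c, f(p(a), p(a)))))   [R1 at 1.1.2]
6. p(pair(f(c, p(f(a, p(a)))), pair(c, f(p(a), p(a)))))  →  p(pair(f(c, p(a)), pair(c, f(p(a), p(a)))))   [R1 at 1.1.2.1]
7. p(pair(f(c, p(a)), pair(c, f(p(a), p(a)))))  →  p(pair(c, pair(c, f(p(a), p(a)))))   [R1 at 1.1]
8. p(pair(c, pair(c, f(p(a), p(a)))))  →  p(pair(c, pair(c, p(a))))   [R1 at 1.2.2]

p(pair(c, pair(c, p(a))))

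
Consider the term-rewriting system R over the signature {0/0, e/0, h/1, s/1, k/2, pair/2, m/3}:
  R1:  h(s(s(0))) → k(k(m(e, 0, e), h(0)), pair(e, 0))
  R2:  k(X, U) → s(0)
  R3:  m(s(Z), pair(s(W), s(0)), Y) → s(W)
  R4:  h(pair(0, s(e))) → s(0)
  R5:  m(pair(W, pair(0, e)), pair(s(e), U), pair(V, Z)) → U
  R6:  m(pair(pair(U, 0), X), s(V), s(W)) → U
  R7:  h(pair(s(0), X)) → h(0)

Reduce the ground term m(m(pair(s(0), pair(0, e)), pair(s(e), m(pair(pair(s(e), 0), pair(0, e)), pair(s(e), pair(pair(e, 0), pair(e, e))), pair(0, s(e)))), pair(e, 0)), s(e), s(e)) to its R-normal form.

e

1. m(m(pair(s(0), pair(0, e)), pair(s(e), m(pair(pair(s(e), 0), pair(0, e)), pair(s(e), pair(pair(e, 0), pair(e, e))), pair(0, s(e)))), pair(e, 0)), s(e), s(e))  →  m(m(pair(pair(s(e), 0), pair(0, e)), pair(s(e), pair(pair(e, 0), pair(e, e))), pair(0, s(e))), s(e), s(e))   [R5 at 1]
2. m(m(pair(pair(s(e), 0), pair(0, e)), pair(s(e), pair(pair(e, 0), pair(e, e))), pair(0, s(e))), s(e), s(e))  →  m(pair(pair(e, 0), pair(e, e)), s(e), s(e))   [R5 at 1]
3. m(pair(pair(e, 0), pair(e, e)), s(e), s(e))  →  e   [R6 at ε]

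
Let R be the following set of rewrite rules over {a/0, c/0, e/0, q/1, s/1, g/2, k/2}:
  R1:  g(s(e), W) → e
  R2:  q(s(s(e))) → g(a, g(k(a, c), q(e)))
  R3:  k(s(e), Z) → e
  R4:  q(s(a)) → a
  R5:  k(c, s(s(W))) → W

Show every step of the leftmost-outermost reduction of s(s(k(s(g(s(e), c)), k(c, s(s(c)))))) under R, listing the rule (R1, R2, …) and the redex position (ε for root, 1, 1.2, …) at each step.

s(s(e))

1. s(s(k(s(g(s(e), c)), k(c, s(s(c))))))  →  s(s(k(s(e), k(c, s(s(c))))))   [R1 at 1.1.1.1]
2. s(s(k(s(e), k(c, s(s(c))))))  →  s(s(e))   [R3 at 1.1]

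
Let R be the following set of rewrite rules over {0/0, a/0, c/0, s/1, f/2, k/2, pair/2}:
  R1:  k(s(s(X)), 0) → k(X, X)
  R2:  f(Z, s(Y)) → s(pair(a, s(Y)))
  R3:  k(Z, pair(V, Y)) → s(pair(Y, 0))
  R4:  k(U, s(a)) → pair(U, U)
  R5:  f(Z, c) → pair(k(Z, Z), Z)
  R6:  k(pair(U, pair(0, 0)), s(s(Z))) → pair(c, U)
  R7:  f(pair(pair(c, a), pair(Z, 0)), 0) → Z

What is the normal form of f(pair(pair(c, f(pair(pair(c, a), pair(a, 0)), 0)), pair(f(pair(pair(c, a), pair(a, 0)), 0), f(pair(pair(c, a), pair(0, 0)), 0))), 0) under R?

1. f(pair(pair(c, f(pair(pair(c, a), pair(a, 0)), 0)), pair(f(pair(pair(c, a), pair(a, 0)), 0), f(pair(pair(c, a), pair(0, 0)), 0))), 0)  →  f(pair(pair(c, a), pair(f(pair(pair(c, a), pair(a, 0)), 0), f(pair(pair(c, a), pair(0, 0)), 0))), 0)   [R7 at 1.1.2]
2. f(pair(pair(c, a), pair(f(pair(pair(c, a), pair(a, 0)), 0), f(pair(pair(c, a), pair(0, 0)), 0))), 0)  →  f(pair(pair(c, a), pair(a, f(pair(pair(c, a), pair(0, 0)), 0))), 0)   [R7 at 1.2.1]
3. f(pair(pair(c, a), pair(a, f(pair(pair(c, a), pair(0, 0)), 0))), 0)  →  f(pair(pair(c, a), pair(a, 0)), 0)   [R7 at 1.2.2]
4. f(pair(pair(c, a), pair(a, 0)), 0)  →  a   [R7 at ε]

a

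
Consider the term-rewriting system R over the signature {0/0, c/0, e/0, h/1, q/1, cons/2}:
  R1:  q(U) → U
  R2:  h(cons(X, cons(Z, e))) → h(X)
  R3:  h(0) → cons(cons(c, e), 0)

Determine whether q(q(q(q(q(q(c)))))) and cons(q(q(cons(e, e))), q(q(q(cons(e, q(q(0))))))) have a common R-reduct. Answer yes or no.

Reduce t₁ = q(q(q(q(q(q(c)))))):
1. q(q(q(q(q(q(c))))))  →  q(q(q(q(q(c)))))   [R1 at ε]
2. q(q(q(q(q(c)))))  →  q(q(q(q(c))))   [R1 at ε]
3. q(q(q(q(c))))  →  q(q(q(c)))   [R1 at ε]
4. q(q(q(c)))  →  q(q(c))   [R1 at ε]
5. q(q(c))  →  q(c)   [R1 at ε]
6. q(c)  →  c   [R1 at ε]

Reduce t₂ = cons(q(q(cons(e, e))), q(q(q(cons(e, q(q(0))))))):
1. cons(q(q(cons(e, e))), q(q(q(cons(e, q(q(0)))))))  →  cons(q(cons(e, e)), q(q(q(cons(e, q(q(0)))))))   [R1 at 1]
2. cons(q(cons(e, e)), q(q(q(cons(e, q(q(0)))))))  →  cons(cons(e, e), q(q(q(cons(e, q(q(0)))))))   [R1 at 1]
3. cons(cons(e, e), q(q(q(cons(e, q(q(0)))))))  →  cons(cons(e, e), q(q(cons(e, q(q(0))))))   [R1 at 2]
4. cons(cons(e, e), q(q(cons(e, q(q(0))))))  →  cons(cons(e, e), q(cons(e, q(q(0)))))   [R1 at 2]
5. cons(cons(e, e), q(cons(e, q(q(0)))))  →  cons(cons(e, e), cons(e, q(q(0))))   [R1 at 2]
6. cons(cons(e, e), cons(e, q(q(0))))  →  cons(cons(e, e), cons(e, q(0)))   [R1 at 2.2]
7. cons(cons(e, e), cons(e, q(0)))  →  cons(cons(e, e), cons(e, 0))   [R1 at 2.2]

no — NF(t₁) = c, NF(t₂) = cons(cons(e, e), cons(e, 0))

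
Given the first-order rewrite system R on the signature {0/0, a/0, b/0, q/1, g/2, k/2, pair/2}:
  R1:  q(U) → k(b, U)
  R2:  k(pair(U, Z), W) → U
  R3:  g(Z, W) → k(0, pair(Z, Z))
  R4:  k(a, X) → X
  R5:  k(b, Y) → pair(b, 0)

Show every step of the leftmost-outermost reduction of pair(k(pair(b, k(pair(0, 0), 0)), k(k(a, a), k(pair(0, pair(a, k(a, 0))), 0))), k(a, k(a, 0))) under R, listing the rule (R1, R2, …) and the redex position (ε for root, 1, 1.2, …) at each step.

1. pair(k(pair(b, k(pair(0, 0), 0)), k(k(a, a), k(pair(0, pair(a, k(a, 0))), 0))), k(a, k(a, 0)))  →  pair(b, k(a, k(a, 0)))   [R2 at 1]
2. pair(b, k(a, k(a, 0)))  →  pair(b, k(a, 0))   [R4 at 2]
3. pair(b, k(a, 0))  →  pair(b, 0)   [R4 at 2]

pair(b, 0)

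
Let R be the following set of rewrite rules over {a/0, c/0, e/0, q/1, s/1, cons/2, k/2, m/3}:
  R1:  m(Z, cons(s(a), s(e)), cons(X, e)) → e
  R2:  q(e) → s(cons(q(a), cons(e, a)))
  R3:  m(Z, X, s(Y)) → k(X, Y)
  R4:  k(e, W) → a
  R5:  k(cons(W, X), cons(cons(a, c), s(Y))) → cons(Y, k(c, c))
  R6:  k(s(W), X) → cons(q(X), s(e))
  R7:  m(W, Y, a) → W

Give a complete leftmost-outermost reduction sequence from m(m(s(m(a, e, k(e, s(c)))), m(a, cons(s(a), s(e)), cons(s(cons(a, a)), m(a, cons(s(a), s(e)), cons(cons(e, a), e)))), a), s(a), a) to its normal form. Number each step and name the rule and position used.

1. m(m(s(m(a, e, k(e, s(c)))), m(a, cons(s(a), s(e)), cons(s(cons(a, a)), m(a, cons(s(a), s(e)), cons(cons(e, a), e)))), a), s(a), a)  →  m(s(m(a, e, k(e, s(c)))), m(a, cons(s(a), s(e)), cons(s(cons(a, a)), m(a, cons(s(a), s(e)), cons(cons(e, a), e)))), a)   [R7 at ε]
2. m(s(m(a, e, k(e, s(c)))), m(a, cons(s(a), s(e)), cons(s(cons(a, a)), m(a, cons(s(a), s(e)), cons(cons(e, a), e)))), a)  →  s(m(a, e, k(e, s(c))))   [R7 at ε]
3. s(m(a, e, k(e, s(c))))  →  s(m(a, e, a))   [R4 at 1.3]
4. s(m(a, e, a))  →  s(a)   [R7 at 1]

s(a)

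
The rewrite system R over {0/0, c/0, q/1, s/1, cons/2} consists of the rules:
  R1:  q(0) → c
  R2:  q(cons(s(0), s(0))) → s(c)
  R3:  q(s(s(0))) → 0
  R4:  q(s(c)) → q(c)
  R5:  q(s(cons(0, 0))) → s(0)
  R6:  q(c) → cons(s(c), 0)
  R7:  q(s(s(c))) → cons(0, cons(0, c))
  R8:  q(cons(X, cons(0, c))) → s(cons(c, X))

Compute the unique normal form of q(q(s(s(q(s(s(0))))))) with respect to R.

c

1. q(q(s(s(q(s(s(0)))))))  →  q(q(s(s(0))))   [R3 at 1.1.1.1]
2. q(q(s(s(0))))  →  q(0)   [R3 at 1]
3. q(0)  →  c   [R1 at ε]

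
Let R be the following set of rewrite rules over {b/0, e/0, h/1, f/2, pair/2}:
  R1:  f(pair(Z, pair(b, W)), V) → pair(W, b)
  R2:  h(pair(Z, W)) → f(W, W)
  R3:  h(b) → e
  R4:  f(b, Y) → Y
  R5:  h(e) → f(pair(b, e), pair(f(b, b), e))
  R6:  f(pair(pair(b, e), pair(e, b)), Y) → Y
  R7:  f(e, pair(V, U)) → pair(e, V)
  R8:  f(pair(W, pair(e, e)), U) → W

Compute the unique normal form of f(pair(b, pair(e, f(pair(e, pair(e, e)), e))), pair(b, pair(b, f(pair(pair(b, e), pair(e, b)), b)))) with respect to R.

b

1. f(pair(b, pair(e, f(pair(e, pair(e, e)), e))), pair(b, pair(b, f(pair(pair(b, e), pair(e, b)), b))))  →  f(pair(b, pair(e, e)), pair(b, pair(b, f(pair(pair(b, e), pair(e, b)), b))))   [R8 at 1.2.2]
2. f(pair(b, pair(e, e)), pair(b, pair(b, f(pair(pair(b, e), pair(e, b)), b))))  →  b   [R8 at ε]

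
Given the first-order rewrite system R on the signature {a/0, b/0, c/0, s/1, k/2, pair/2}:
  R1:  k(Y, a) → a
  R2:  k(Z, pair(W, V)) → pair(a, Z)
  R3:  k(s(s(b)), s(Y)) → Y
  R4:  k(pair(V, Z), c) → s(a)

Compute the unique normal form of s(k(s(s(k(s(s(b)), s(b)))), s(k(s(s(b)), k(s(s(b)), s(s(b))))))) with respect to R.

s(b)

1. s(k(s(s(k(s(s(b)), s(b)))), s(k(s(s(b)), k(s(s(b)), s(s(b)))))))  →  s(k(s(s(b)), s(k(s(s(b)), k(s(s(b)), s(s(b)))))))   [R3 at 1.1.1.1]
2. s(k(s(s(b)), s(k(s(s(b)), k(s(s(b)), s(s(b)))))))  →  s(k(s(s(b)), k(s(s(b)), s(s(b)))))   [R3 at 1]
3. s(k(s(s(b)), k(s(s(b)), s(s(b)))))  →  s(k(s(s(b)), s(b)))   [R3 at 1.2]
4. s(k(s(s(b)), s(b)))  →  s(b)   [R3 at 1]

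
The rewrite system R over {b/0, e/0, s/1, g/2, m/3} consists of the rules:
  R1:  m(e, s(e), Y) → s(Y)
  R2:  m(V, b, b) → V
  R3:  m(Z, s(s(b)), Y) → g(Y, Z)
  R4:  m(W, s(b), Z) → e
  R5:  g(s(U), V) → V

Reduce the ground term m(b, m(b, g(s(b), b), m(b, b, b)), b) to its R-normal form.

b

1. m(b, m(b, g(s(b), b), m(b, b, b)), b)  →  m(b, m(b, b, m(b, b, b)), b)   [R5 at 2.2]
2. m(b, m(b, b, m(b, b, b)), b)  →  m(b, m(b, b, b), b)   [R2 at 2.3]
3. m(b, m(b, b, b), b)  →  m(b, b, b)   [R2 at 2]
4. m(b, b, b)  →  b   [R2 at ε]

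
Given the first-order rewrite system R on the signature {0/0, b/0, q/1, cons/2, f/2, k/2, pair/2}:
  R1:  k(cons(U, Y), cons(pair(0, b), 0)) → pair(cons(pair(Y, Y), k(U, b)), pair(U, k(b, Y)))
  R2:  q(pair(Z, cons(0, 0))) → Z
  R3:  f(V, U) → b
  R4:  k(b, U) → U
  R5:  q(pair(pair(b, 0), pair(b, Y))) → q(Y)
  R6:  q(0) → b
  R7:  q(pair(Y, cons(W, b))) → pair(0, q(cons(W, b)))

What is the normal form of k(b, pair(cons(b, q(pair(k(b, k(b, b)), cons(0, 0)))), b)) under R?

1. k(b, pair(cons(b, q(pair(k(b, k(b, b)), cons(0, 0)))), b))  →  pair(cons(b, q(pair(k(b, k(b, b)), cons(0, 0)))), b)   [R4 at ε]
2. pair(cons(b, q(pair(k(b, k(b, b)), cons(0, 0)))), b)  →  pair(cons(b, k(b, k(b, b))), b)   [R2 at 1.2]
3. pair(cons(b, k(b, k(b, b))), b)  →  pair(cons(b, k(b, b)), b)   [R4 at 1.2]
4. pair(cons(b, k(b, b)), b)  →  pair(cons(b, b), b)   [R4 at 1.2]

pair(cons(b, b), b)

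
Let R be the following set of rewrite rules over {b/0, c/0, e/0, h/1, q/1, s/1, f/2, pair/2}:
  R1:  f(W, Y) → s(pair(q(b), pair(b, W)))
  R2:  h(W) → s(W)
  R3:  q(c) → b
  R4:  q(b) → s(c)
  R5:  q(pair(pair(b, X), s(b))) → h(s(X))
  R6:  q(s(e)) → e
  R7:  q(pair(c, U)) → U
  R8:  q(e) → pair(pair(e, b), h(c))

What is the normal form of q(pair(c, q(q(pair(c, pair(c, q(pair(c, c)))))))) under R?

c

1. q(pair(c, q(q(pair(c, pair(c, q(pair(c, c))))))))  →  q(q(pair(c, pair(c, q(pair(c, c))))))   [R7 at ε]
2. q(q(pair(c, pair(c, q(pair(c, c))))))  →  q(pair(c, q(pair(c, c))))   [R7 at 1]
3. q(pair(c, q(pair(c, c))))  →  q(pair(c, c))   [R7 at ε]
4. q(pair(c, c))  →  c   [R7 at ε]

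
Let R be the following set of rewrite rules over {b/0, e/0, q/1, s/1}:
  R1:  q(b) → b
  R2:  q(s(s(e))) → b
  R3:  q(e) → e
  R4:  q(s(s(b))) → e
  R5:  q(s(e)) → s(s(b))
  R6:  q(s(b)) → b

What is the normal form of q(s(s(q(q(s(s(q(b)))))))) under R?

b

1. q(s(s(q(q(s(s(q(b))))))))  →  q(s(s(q(q(s(s(b)))))))   [R1 at 1.1.1.1.1.1.1]
2. q(s(s(q(q(s(s(b)))))))  →  q(s(s(q(e))))   [R4 at 1.1.1.1]
3. q(s(s(q(e))))  →  q(s(s(e)))   [R3 at 1.1.1]
4. q(s(s(e)))  →  b   [R2 at ε]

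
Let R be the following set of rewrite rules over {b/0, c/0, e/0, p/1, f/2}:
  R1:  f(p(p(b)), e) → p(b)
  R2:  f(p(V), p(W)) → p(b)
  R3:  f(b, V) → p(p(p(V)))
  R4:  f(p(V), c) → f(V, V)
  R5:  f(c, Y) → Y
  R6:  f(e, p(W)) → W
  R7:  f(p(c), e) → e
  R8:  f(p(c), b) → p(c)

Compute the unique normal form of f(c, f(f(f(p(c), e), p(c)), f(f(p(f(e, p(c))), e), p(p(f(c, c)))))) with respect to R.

p(c)

1. f(c, f(f(f(p(c), e), p(c)), f(f(p(f(e, p(c))), e), p(p(f(c, c))))))  →  f(f(f(p(c), e), p(c)), f(f(p(f(e, p(c))), e), p(p(f(c, c)))))   [R5 at ε]
2. f(f(f(p(c), e), p(c)), f(f(p(f(e, p(c))), e), p(p(f(c, c)))))  →  f(f(e, p(c)), f(f(p(f(e, p(c))), e), p(p(f(c, c)))))   [R7 at 1.1]
3. f(f(e, p(c)), f(f(p(f(e, p(c))), e), p(p(f(c, c)))))  →  f(c, f(f(p(f(e, p(c))), e), p(p(f(c, c)))))   [R6 at 1]
4. f(c, f(f(p(f(e, p(c))), e), p(p(f(c, c)))))  →  f(f(p(f(e, p(c))), e), p(p(f(c, c))))   [R5 at ε]
5. f(f(p(f(e, p(c))), e), p(p(f(c, c))))  →  f(f(p(c), e), p(p(f(c, c))))   [R6 at 1.1.1]
6. f(f(p(c), e), p(p(f(c, c))))  →  f(e, p(p(f(c, c))))   [R7 at 1]
7. f(e, p(p(f(c, c))))  →  p(f(c, c))   [R6 at ε]
8. p(f(c, c))  →  p(c)   [R5 at 1]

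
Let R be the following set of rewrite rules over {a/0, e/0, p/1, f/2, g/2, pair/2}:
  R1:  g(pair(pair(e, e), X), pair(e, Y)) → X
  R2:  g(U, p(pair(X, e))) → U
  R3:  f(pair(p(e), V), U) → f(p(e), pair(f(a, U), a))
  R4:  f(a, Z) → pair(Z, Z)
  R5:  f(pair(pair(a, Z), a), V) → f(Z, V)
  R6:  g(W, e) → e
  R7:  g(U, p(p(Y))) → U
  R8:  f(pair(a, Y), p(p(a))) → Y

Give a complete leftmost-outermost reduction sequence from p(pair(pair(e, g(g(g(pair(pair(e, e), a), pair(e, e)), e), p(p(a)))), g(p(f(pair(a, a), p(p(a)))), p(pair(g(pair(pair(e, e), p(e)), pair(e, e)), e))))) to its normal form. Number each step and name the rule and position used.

p(pair(pair(e, e), p(a)))

1. p(pair(pair(e, g(g(g(pair(pair(e, e), a), pair(e, e)), e), p(p(a)))), g(p(f(pair(a, a), p(p(a)))), p(pair(g(pair(pair(e, e), p(e)), pair(e, e)), e)))))  →  p(pair(pair(e, g(g(pair(pair(e, e), a), pair(e, e)), e)), g(p(f(pair(a, a), p(p(a)))), p(pair(g(pair(pair(e, e), p(e)), pair(e, e)), e)))))   [R7 at 1.1.2]
2. p(pair(pair(e, g(g(pair(pair(e, e), a), pair(e, e)), e)), g(p(f(pair(a, a), p(p(a)))), p(pair(g(pair(pair(e, e), p(e)), pair(e, e)), e)))))  →  p(pair(pair(e, e), g(p(f(pair(a, a), p(p(a)))), p(pair(g(pair(pair(e, e), p(e)), pair(e, e)), e)))))   [R6 at 1.1.2]
3. p(pair(pair(e, e), g(p(f(pair(a, a), p(p(a)))), p(pair(g(pair(pair(e, e), p(e)), pair(e, e)), e)))))  →  p(pair(pair(e, e), p(f(pair(a, a), p(p(a))))))   [R2 at 1.2]
4. p(pair(pair(e, e), p(f(pair(a, a), p(p(a))))))  →  p(pair(pair(e, e), p(a)))   [R8 at 1.2.1]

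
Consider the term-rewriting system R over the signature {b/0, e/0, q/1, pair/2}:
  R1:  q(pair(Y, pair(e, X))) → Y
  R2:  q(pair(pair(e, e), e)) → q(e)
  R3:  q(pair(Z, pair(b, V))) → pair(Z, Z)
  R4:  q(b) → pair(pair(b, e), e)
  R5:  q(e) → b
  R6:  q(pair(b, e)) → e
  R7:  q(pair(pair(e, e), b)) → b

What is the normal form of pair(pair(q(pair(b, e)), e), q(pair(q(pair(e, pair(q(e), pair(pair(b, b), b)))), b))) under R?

pair(pair(e, e), b)

1. pair(pair(q(pair(b, e)), e), q(pair(q(pair(e, pair(q(e), pair(pair(b, b), b)))), b)))  →  pair(pair(e, e), q(pair(q(pair(e, pair(q(e), pair(pair(b, b), b)))), b)))   [R6 at 1.1]
2. pair(pair(e, e), q(pair(q(pair(e, pair(q(e), pair(pair(b, b), b)))), b)))  →  pair(pair(e, e), q(pair(q(pair(e, pair(b, pair(pair(b, b), b)))), b)))   [R5 at 2.1.1.1.2.1]
3. pair(pair(e, e), q(pair(q(pair(e, pair(b, pair(pair(b, b), b)))), b)))  →  pair(pair(e, e), q(pair(pair(e, e), b)))   [R3 at 2.1.1]
4. pair(pair(e, e), q(pair(pair(e, e), b)))  →  pair(pair(e, e), b)   [R7 at 2]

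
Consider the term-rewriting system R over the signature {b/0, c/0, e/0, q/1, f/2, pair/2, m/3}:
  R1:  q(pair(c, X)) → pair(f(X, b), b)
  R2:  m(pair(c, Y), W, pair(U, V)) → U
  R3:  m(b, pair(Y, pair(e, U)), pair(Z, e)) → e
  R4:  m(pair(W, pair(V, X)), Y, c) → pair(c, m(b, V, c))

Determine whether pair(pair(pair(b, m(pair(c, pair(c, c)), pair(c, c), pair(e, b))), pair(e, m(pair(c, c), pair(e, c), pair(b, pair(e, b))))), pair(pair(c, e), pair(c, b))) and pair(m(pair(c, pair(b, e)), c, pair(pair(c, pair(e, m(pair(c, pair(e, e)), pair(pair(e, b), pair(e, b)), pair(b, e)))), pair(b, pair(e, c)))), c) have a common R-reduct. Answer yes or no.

Reduce t₁ = pair(pair(pair(b, m(pair(c, pair(c, c)), pair(c, c), pair(e, b))), pair(e, m(pair(c, c), pair(e, c), pair(b, pair(e, b))))), pair(pair(c, e), pair(c, b))):
1. pair(pair(pair(b, m(pair(c, pair(c, c)), pair(c, c), pair(e, b))), pair(e, m(pair(c, c), pair(e, c), pair(b, pair(e, b))))), pair(pair(c, e), pair(c, b)))  →  pair(pair(pair(b, e), pair(e, m(pair(c, c), pair(e, c), pair(b, pair(e, b))))), pair(pair(c, e), pair(c, b)))   [R2 at 1.1.2]
2. pair(pair(pair(b, e), pair(e, m(pair(c, c), pair(e, c), pair(b, pair(e, b))))), pair(pair(c, e), pair(c, b)))  →  pair(pair(pair(b, e), pair(e, b)), pair(pair(c, e), pair(c, b)))   [R2 at 1.2.2]

Reduce t₂ = pair(m(pair(c, pair(b, e)), c, pair(pair(c, pair(e, m(pair(c, pair(e, e)), pair(pair(e, b), pair(e, b)), pair(b, e)))), pair(b, pair(e, c)))), c):
1. pair(m(pair(c, pair(b, e)), c, pair(pair(c, pair(e, m(pair(c, pair(e, e)), pair(pair(e, b), pair(e, b)), pair(b, e)))), pair(b, pair(e, c)))), c)  →  pair(pair(c, pair(e, m(pair(c, pair(e, e)), pair(pair(e, b), pair(e, b)), pair(b, e)))), c)   [R2 at 1]
2. pair(pair(c, pair(e, m(pair(c, pair(e, e)), pair(pair(e, b), pair(e, b)), pair(b, e)))), c)  →  pair(pair(c, pair(e, b)), c)   [R2 at 1.2.2]

no — NF(t₁) = pair(pair(pair(b, e), pair(e, b)), pair(pair(c, e), pair(c, b))), NF(t₂) = pair(pair(c, pair(e, b)), c)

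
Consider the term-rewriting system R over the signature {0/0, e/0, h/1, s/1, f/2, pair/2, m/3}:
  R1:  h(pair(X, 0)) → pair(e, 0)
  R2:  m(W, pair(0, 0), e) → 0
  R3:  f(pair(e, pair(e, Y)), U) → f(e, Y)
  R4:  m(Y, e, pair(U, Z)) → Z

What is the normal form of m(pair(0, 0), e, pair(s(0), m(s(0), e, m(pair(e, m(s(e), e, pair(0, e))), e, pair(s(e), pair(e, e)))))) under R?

1. m(pair(0, 0), e, pair(s(0), m(s(0), e, m(pair(e, m(s(e), e, pair(0, e))), e, pair(s(e), pair(e, e))))))  →  m(s(0), e, m(pair(e, m(s(e), e, pair(0, e))), e, pair(s(e), pair(e, e))))   [R4 at ε]
2. m(s(0), e, m(pair(e, m(s(e), e, pair(0, e))), e, pair(s(e), pair(e, e))))  →  m(s(0), e, pair(e, e))   [R4 at 3]
3. m(s(0), e, pair(e, e))  →  e   [R4 at ε]

e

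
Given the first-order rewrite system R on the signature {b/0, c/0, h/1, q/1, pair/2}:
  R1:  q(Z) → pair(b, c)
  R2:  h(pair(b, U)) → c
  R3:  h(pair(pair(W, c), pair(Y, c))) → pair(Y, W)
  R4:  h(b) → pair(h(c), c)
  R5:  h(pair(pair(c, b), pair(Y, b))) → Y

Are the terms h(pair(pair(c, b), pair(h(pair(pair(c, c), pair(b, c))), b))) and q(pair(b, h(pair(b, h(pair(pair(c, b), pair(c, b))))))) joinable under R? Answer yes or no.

yes — NF(t₁) = pair(b, c), NF(t₂) = pair(b, c)

Reduce t₁ = h(pair(pair(c, b), pair(h(pair(pair(c, c), pair(b, c))), b))):
1. h(pair(pair(c, b), pair(h(pair(pair(c, c), pair(b, c))), b)))  →  h(pair(pair(c, c), pair(b, c)))   [R5 at ε]
2. h(pair(pair(c, c), pair(b, c)))  →  pair(b, c)   [R3 at ε]

Reduce t₂ = q(pair(b, h(pair(b, h(pair(pair(c, b), pair(c, b))))))):
1. q(pair(b, h(pair(b, h(pair(pair(c, b), pair(c, b)))))))  →  pair(b, c)   [R1 at ε]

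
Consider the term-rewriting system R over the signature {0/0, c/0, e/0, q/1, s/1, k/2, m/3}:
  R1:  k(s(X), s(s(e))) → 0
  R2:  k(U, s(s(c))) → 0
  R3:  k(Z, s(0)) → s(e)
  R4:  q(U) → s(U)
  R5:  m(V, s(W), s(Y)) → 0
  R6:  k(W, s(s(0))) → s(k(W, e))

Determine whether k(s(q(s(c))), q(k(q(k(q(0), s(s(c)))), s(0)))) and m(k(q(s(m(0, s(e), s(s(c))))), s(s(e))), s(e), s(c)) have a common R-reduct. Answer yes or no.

Reduce t₁ = k(s(q(s(c))), q(k(q(k(q(0), s(s(c)))), s(0)))):
1. k(s(q(s(c))), q(k(q(k(q(0), s(s(c)))), s(0))))  →  k(s(s(s(c))), q(k(q(k(q(0), s(s(c)))), s(0))))   [R4 at 1.1]
2. k(s(s(s(c))), q(k(q(k(q(0), s(s(c)))), s(0))))  →  k(s(s(s(c))), s(k(q(k(q(0), s(s(c)))), s(0))))   [R4 at 2]
3. k(s(s(s(c))), s(k(q(k(q(0), s(s(c)))), s(0))))  →  k(s(s(s(c))), s(s(e)))   [R3 at 2.1]
4. k(s(s(s(c))), s(s(e)))  →  0   [R1 at ε]

Reduce t₂ = m(k(q(s(m(0, s(e), s(s(c))))), s(s(e))), s(e), s(c)):
1. m(k(q(s(m(0, s(e), s(s(c))))), s(s(e))), s(e), s(c))  →  0   [R5 at ε]

yes — NF(t₁) = 0, NF(t₂) = 0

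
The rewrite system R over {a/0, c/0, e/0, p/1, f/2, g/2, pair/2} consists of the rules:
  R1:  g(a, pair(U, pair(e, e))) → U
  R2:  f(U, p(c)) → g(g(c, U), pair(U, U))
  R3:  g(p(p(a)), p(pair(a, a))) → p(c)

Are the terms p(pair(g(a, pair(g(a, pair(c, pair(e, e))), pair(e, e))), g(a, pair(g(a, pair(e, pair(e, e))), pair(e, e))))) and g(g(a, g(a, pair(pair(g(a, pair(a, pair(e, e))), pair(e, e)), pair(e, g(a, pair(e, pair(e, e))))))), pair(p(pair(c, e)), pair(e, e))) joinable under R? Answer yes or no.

yes — NF(t₁) = p(pair(c, e)), NF(t₂) = p(pair(c, e))

Reduce t₁ = p(pair(g(a, pair(g(a, pair(c, pair(e, e))), pair(e, e))), g(a, pair(g(a, pair(e, pair(e, e))), pair(e, e))))):
1. p(pair(g(a, pair(g(a, pair(c, pair(e, e))), pair(e, e))), g(a, pair(g(a, pair(e, pair(e, e))), pair(e, e)))))  →  p(pair(g(a, pair(c, pair(e, e))), g(a, pair(g(a, pair(e, pair(e, e))), pair(e, e)))))   [R1 at 1.1]
2. p(pair(g(a, pair(c, pair(e, e))), g(a, pair(g(a, pair(e, pair(e, e))), pair(e, e)))))  →  p(pair(c, g(a, pair(g(a, pair(e, pair(e, e))), pair(e, e)))))   [R1 at 1.1]
3. p(pair(c, g(a, pair(g(a, pair(e, pair(e, e))), pair(e, e)))))  →  p(pair(c, g(a, pair(e, pair(e, e)))))   [R1 at 1.2]
4. p(pair(c, g(a, pair(e, pair(e, e)))))  →  p(pair(c, e))   [R1 at 1.2]

Reduce t₂ = g(g(a, g(a, pair(pair(g(a, pair(a, pair(e, e))), pair(e, e)), pair(e, g(a, pair(e, pair(e, e))))))), pair(p(pair(c, e)), pair(e, e))):
1. g(g(a, g(a, pair(pair(g(a, pair(a, pair(e, e))), pair(e, e)), pair(e, g(a, pair(e, pair(e, e))))))), pair(p(pair(c, e)), pair(e, e)))  →  g(g(a, g(a, pair(pair(a, pair(e, e)), pair(e, g(a, pair(e, pair(e, e))))))), pair(p(pair(c, e)), pair(e, e)))   [R1 at 1.2.2.1.1]
2. g(g(a, g(a, pair(pair(a, pair(e, e)), pair(e, g(a, pair(e, pair(e, e))))))), pair(p(pair(c, e)), pair(e, e)))  →  g(g(a, g(a, pair(pair(a, pair(e, e)), pair(e, e)))), pair(p(pair(c, e)), pair(e, e)))   [R1 at 1.2.2.2.2]
3. g(g(a, g(a, pair(pair(a, pair(e, e)), pair(e, e)))), pair(p(pair(c, e)), pair(e, e)))  →  g(g(a, pair(a, pair(e, e))), pair(p(pair(c, e)), pair(e, e)))   [R1 at 1.2]
4. g(g(a, pair(a, pair(e, e))), pair(p(pair(c, e)), pair(e, e)))  →  g(a, pair(p(pair(c, e)), pair(e, e)))   [R1 at 1]
5. g(a, pair(p(pair(c, e)), pair(e, e)))  →  p(pair(c, e))   [R1 at ε]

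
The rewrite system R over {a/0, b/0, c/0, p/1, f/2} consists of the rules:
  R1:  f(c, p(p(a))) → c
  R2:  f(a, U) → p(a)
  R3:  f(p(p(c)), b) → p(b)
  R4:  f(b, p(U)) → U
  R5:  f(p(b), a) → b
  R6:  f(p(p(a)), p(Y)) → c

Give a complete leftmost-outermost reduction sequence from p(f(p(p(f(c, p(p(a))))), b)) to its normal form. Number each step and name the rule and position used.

p(p(b))

1. p(f(p(p(f(c, p(p(a))))), b))  →  p(f(p(p(c)), b))   [R1 at 1.1.1.1]
2. p(f(p(p(c)), b))  →  p(p(b))   [R3 at 1]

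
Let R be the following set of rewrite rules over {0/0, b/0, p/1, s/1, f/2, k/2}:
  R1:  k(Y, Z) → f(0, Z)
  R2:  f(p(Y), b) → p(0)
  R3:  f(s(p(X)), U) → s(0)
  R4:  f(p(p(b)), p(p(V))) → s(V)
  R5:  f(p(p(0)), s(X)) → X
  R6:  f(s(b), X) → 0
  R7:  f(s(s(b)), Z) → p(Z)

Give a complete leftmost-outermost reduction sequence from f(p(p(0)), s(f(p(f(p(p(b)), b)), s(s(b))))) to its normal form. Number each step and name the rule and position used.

s(b)

1. f(p(p(0)), s(f(p(f(p(p(b)), b)), s(s(b)))))  →  f(p(f(p(p(b)), b)), s(s(b)))   [R5 at ε]
2. f(p(f(p(p(b)), b)), s(s(b)))  →  f(p(p(0)), s(s(b)))   [R2 at 1.1]
3. f(p(p(0)), s(s(b)))  →  s(b)   [R5 at ε]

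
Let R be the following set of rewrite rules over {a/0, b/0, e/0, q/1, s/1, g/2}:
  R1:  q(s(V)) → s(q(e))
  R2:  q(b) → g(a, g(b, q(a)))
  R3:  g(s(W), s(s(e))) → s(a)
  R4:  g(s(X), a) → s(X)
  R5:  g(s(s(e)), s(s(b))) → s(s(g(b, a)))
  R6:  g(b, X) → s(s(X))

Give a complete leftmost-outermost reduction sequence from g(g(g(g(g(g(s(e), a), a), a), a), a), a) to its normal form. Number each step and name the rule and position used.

1. g(g(g(g(g(g(s(e), a), a), a), a), a), a)  →  g(g(g(g(g(s(e), a), a), a), a), a)   [R4 at 1.1.1.1.1]
2. g(g(g(g(g(s(e), a), a), a), a), a)  →  g(g(g(g(s(e), a), a), a), a)   [R4 at 1.1.1.1]
3. g(g(g(g(s(e), a), a), a), a)  →  g(g(g(s(e), a), a), a)   [R4 at 1.1.1]
4. g(g(g(s(e), a), a), a)  →  g(g(s(e), a), a)   [R4 at 1.1]
5. g(g(s(e), a), a)  →  g(s(e), a)   [R4 at 1]
6. g(s(e), a)  →  s(e)   [R4 at ε]

s(e)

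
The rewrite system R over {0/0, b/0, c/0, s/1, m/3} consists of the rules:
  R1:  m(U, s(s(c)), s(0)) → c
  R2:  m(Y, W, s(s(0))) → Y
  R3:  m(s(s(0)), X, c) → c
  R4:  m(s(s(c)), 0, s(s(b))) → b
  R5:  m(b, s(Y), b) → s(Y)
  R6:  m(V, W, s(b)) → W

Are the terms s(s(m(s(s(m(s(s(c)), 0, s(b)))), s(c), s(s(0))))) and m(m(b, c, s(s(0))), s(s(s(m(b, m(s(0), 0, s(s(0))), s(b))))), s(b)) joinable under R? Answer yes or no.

yes — NF(t₁) = s(s(s(s(0)))), NF(t₂) = s(s(s(s(0))))

Reduce t₁ = s(s(m(s(s(m(s(s(c)), 0, s(b)))), s(c), s(s(0))))):
1. s(s(m(s(s(m(s(s(c)), 0, s(b)))), s(c), s(s(0)))))  →  s(s(s(s(m(s(s(c)), 0, s(b))))))   [R2 at 1.1]
2. s(s(s(s(m(s(s(c)), 0, s(b))))))  →  s(s(s(s(0))))   [R6 at 1.1.1.1]

Reduce t₂ = m(m(b, c, s(s(0))), s(s(s(m(b, m(s(0), 0, s(s(0))), s(b))))), s(b)):
1. m(m(b, c, s(s(0))), s(s(s(m(b, m(s(0), 0, s(s(0))), s(b))))), s(b))  →  s(s(s(m(b, m(s(0), 0, s(s(0))), s(b)))))   [R6 at ε]
2. s(s(s(m(b, m(s(0), 0, s(s(0))), s(b)))))  →  s(s(s(m(s(0), 0, s(s(0))))))   [R6 at 1.1.1]
3. s(s(s(m(s(0), 0, s(s(0))))))  →  s(s(s(s(0))))   [R2 at 1.1.1]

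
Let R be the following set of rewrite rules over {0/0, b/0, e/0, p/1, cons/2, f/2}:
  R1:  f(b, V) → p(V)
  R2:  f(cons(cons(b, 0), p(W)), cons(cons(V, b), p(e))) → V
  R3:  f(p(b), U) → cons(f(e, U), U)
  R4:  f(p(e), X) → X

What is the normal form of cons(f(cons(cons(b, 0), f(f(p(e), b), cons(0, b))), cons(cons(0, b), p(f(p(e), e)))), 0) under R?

1. cons(f(cons(cons(b, 0), f(f(p(e), b), cons(0, b))), cons(cons(0, b), p(f(p(e), e)))), 0)  →  cons(f(cons(cons(b, 0), f(b, cons(0, b))), cons(cons(0, b), p(f(p(e), e)))), 0)   [R4 at 1.1.2.1]
2. cons(f(cons(cons(b, 0), f(b, cons(0, b))), cons(cons(0, b), p(f(p(e), e)))), 0)  →  cons(f(cons(cons(b, 0), p(cons(0, b))), cons(cons(0, b), p(f(p(e), e)))), 0)   [R1 at 1.1.2]
3. cons(f(cons(cons(b, 0), p(cons(0, b))), cons(cons(0, b), p(f(p(e), e)))), 0)  →  cons(f(cons(cons(b, 0), p(cons(0, b))), cons(cons(0, b), p(e))), 0)   [R4 at 1.2.2.1]
4. cons(f(cons(cons(b, 0), p(cons(0, b))), cons(cons(0, b), p(e))), 0)  →  cons(0, 0)   [R2 at 1]

cons(0, 0)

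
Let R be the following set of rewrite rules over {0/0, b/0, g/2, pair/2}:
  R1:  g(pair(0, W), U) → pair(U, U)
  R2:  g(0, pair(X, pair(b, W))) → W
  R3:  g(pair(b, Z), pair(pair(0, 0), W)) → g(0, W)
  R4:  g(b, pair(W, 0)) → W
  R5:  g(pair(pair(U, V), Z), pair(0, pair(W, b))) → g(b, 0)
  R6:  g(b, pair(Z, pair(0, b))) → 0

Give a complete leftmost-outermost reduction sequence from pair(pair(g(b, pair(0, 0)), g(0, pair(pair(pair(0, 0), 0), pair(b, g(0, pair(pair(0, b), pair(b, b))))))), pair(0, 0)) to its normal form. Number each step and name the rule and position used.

pair(pair(0, b), pair(0, 0))

1. pair(pair(g(b, pair(0, 0)), g(0, pair(pair(pair(0, 0), 0), pair(b, g(0, pair(pair(0, b), pair(b, b))))))), pair(0, 0))  →  pair(pair(0, g(0, pair(pair(pair(0, 0), 0), pair(b, g(0, pair(pair(0, b), pair(b, b))))))), pair(0, 0))   [R4 at 1.1]
2. pair(pair(0, g(0, pair(pair(pair(0, 0), 0), pair(b, g(0, pair(pair(0, b), pair(b, b))))))), pair(0, 0))  →  pair(pair(0, g(0, pair(pair(0, b), pair(b, b)))), pair(0, 0))   [R2 at 1.2]
3. pair(pair(0, g(0, pair(pair(0, b), pair(b, b)))), pair(0, 0))  →  pair(pair(0, b), pair(0, 0))   [R2 at 1.2]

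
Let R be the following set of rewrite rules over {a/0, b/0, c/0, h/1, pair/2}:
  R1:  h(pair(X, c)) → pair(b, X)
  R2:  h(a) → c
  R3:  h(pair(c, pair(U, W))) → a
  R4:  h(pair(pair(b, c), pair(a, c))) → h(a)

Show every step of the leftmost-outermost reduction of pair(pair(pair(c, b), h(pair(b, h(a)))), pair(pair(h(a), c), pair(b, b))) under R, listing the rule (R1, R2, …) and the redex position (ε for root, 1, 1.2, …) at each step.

pair(pair(pair(c, b), pair(b, b)), pair(pair(c, c), pair(b, b)))

1. pair(pair(pair(c, b), h(pair(b, h(a)))), pair(pair(h(a), c), pair(b, b)))  →  pair(pair(pair(c, b), h(pair(b, c))), pair(pair(h(a), c), pair(b, b)))   [R2 at 1.2.1.2]
2. pair(pair(pair(c, b), h(pair(b, c))), pair(pair(h(a), c), pair(b, b)))  →  pair(pair(pair(c, b), pair(b, b)), pair(pair(h(a), c), pair(b, b)))   [R1 at 1.2]
3. pair(pair(pair(c, b), pair(b, b)), pair(pair(h(a), c), pair(b, b)))  →  pair(pair(pair(c, b), pair(b, b)), pair(pair(c, c), pair(b, b)))   [R2 at 2.1.1]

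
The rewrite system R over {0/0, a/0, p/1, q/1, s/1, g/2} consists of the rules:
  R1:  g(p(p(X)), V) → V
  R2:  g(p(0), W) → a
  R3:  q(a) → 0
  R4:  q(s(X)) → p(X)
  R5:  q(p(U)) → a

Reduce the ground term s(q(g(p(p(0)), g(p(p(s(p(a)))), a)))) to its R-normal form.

1. s(q(g(p(p(0)), g(p(p(s(p(a)))), a))))  →  s(q(g(p(p(s(p(a)))), a)))   [R1 at 1.1]
2. s(q(g(p(p(s(p(a)))), a)))  →  s(q(a))   [R1 at 1.1]
3. s(q(a))  →  s(0)   [R3 at 1]

s(0)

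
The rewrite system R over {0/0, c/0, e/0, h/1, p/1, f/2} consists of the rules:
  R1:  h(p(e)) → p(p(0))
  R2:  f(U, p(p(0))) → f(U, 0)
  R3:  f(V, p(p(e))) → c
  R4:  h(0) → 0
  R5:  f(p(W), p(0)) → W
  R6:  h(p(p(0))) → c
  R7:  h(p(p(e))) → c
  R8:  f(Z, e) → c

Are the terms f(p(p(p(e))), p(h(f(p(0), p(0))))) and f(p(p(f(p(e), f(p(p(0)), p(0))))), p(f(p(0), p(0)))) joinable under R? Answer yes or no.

no — NF(t₁) = p(p(e)), NF(t₂) = p(e)

Reduce t₁ = f(p(p(p(e))), p(h(f(p(0), p(0))))):
1. f(p(p(p(e))), p(h(f(p(0), p(0)))))  →  f(p(p(p(e))), p(h(0)))   [R5 at 2.1.1]
2. f(p(p(p(e))), p(h(0)))  →  f(p(p(p(e))), p(0))   [R4 at 2.1]
3. f(p(p(p(e))), p(0))  →  p(p(e))   [R5 at ε]

Reduce t₂ = f(p(p(f(p(e), f(p(p(0)), p(0))))), p(f(p(0), p(0)))):
1. f(p(p(f(p(e), f(p(p(0)), p(0))))), p(f(p(0), p(0))))  →  f(p(p(f(p(e), p(0)))), p(f(p(0), p(0))))   [R5 at 1.1.1.2]
2. f(p(p(f(p(e), p(0)))), p(f(p(0), p(0))))  →  f(p(p(e)), p(f(p(0), p(0))))   [R5 at 1.1.1]
3. f(p(p(e)), p(f(p(0), p(0))))  →  f(p(p(e)), p(0))   [R5 at 2.1]
4. f(p(p(e)), p(0))  →  p(e)   [R5 at ε]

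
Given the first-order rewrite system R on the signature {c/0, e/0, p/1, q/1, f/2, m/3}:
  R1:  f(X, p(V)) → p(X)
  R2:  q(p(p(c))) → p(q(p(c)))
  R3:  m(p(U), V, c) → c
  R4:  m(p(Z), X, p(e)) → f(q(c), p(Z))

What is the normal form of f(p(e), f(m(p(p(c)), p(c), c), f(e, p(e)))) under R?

p(p(e))

1. f(p(e), f(m(p(p(c)), p(c), c), f(e, p(e))))  →  f(p(e), f(c, f(e, p(e))))   [R3 at 2.1]
2. f(p(e), f(c, f(e, p(e))))  →  f(p(e), f(c, p(e)))   [R1 at 2.2]
3. f(p(e), f(c, p(e)))  →  f(p(e), p(c))   [R1 at 2]
4. f(p(e), p(c))  →  p(p(e))   [R1 at ε]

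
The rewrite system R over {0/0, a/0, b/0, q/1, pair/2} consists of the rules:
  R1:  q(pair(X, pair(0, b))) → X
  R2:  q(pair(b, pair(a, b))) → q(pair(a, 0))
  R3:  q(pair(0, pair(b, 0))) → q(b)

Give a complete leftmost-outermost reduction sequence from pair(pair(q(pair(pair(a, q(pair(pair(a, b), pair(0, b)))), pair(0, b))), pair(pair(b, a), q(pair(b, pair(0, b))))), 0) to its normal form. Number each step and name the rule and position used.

pair(pair(pair(a, pair(a, b)), pair(pair(b, a), b)), 0)

1. pair(pair(q(pair(pair(a, q(pair(pair(a, b), pair(0, b)))), pair(0, b))), pair(pair(b, a), q(pair(b, pair(0, b))))), 0)  →  pair(pair(pair(a, q(pair(pair(a, b), pair(0, b)))), pair(pair(b, a), q(pair(b, pair(0, b))))), 0)   [R1 at 1.1]
2. pair(pair(pair(a, q(pair(pair(a, b), pair(0, b)))), pair(pair(b, a), q(pair(b, pair(0, b))))), 0)  →  pair(pair(pair(a, pair(a, b)), pair(pair(b, a), q(pair(b, pair(0, b))))), 0)   [R1 at 1.1.2]
3. pair(pair(pair(a, pair(a, b)), pair(pair(b, a), q(pair(b, pair(0, b))))), 0)  →  pair(pair(pair(a, pair(a, b)), pair(pair(b, a), b)), 0)   [R1 at 1.2.2]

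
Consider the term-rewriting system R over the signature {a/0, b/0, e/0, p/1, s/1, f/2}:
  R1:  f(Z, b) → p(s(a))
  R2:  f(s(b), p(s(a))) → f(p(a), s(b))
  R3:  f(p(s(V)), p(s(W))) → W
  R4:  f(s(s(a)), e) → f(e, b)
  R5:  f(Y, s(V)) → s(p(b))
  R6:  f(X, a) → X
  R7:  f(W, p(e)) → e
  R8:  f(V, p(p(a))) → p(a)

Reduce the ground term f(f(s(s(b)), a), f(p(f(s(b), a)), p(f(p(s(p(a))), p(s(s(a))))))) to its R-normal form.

s(s(b))

1. f(f(s(s(b)), a), f(p(f(s(b), a)), p(f(p(s(p(a))), p(s(s(a)))))))  →  f(s(s(b)), f(p(f(s(b), a)), p(f(p(s(p(a))), p(s(s(a)))))))   [R6 at 1]
2. f(s(s(b)), f(p(f(s(b), a)), p(f(p(s(p(a))), p(s(s(a)))))))  →  f(s(s(b)), f(p(s(b)), p(f(p(s(p(a))), p(s(s(a)))))))   [R6 at 2.1.1]
3. f(s(s(b)), f(p(s(b)), p(f(p(s(p(a))), p(s(s(a)))))))  →  f(s(s(b)), f(p(s(b)), p(s(a))))   [R3 at 2.2.1]
4. f(s(s(b)), f(p(s(b)), p(s(a))))  →  f(s(s(b)), a)   [R3 at 2]
5. f(s(s(b)), a)  →  s(s(b))   [R6 at ε]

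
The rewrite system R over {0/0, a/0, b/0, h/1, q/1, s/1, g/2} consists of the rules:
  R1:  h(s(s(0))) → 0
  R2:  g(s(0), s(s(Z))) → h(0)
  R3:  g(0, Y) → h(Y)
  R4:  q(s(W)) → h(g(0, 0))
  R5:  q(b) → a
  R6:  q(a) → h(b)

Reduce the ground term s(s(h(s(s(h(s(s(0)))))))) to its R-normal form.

s(s(0))

1. s(s(h(s(s(h(s(s(0))))))))  →  s(s(h(s(s(0)))))   [R1 at 1.1.1.1.1]
2. s(s(h(s(s(0)))))  →  s(s(0))   [R1 at 1.1]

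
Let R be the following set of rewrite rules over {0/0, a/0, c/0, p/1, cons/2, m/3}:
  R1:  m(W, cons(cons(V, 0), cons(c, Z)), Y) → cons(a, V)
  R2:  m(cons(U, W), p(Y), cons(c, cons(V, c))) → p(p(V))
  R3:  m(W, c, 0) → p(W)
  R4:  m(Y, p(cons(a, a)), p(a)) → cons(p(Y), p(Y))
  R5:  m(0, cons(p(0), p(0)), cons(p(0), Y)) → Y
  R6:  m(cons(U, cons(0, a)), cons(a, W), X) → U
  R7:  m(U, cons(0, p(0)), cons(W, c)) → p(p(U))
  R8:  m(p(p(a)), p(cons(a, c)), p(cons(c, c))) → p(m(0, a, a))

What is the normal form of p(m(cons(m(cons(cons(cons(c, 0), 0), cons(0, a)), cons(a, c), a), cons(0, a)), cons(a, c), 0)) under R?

1. p(m(cons(m(cons(cons(cons(c, 0), 0), cons(0, a)), cons(a, c), a), cons(0, a)), cons(a, c), 0))  →  p(m(cons(cons(cons(c, 0), 0), cons(0, a)), cons(a, c), a))   [R6 at 1]
2. p(m(cons(cons(cons(c, 0), 0), cons(0, a)), cons(a, c), a))  →  p(cons(cons(c, 0), 0))   [R6 at 1]

p(cons(cons(c, 0), 0))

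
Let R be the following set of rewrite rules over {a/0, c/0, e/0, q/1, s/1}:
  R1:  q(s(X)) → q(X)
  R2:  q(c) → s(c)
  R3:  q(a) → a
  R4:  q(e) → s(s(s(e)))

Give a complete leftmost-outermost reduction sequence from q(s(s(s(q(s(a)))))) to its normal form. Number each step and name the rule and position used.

1. q(s(s(s(q(s(a))))))  →  q(s(s(q(s(a)))))   [R1 at ε]
2. q(s(s(q(s(a)))))  →  q(s(q(s(a))))   [R1 at ε]
3. q(s(q(s(a))))  →  q(q(s(a)))   [R1 at ε]
4. q(q(s(a)))  →  q(q(a))   [R1 at 1]
5. q(q(a))  →  q(a)   [R3 at 1]
6. q(a)  →  a   [R3 at ε]

a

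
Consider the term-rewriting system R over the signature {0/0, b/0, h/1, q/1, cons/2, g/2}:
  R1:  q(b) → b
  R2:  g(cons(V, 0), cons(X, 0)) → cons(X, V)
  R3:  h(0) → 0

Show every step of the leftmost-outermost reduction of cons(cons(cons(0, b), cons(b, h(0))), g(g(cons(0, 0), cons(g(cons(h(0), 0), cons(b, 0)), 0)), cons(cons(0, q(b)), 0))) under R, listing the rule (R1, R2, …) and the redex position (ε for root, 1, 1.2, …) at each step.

cons(cons(cons(0, b), cons(b, 0)), cons(cons(0, b), cons(b, 0)))

1. cons(cons(cons(0, b), cons(b, h(0))), g(g(cons(0, 0), cons(g(cons(h(0), 0), cons(b, 0)), 0)), cons(cons(0, q(b)), 0)))  →  cons(cons(cons(0, b), cons(b, 0)), g(g(cons(0, 0), cons(g(cons(h(0), 0), cons(b, 0)), 0)), cons(cons(0, q(b)), 0)))   [R3 at 1.2.2]
2. cons(cons(cons(0, b), cons(b, 0)), g(g(cons(0, 0), cons(g(cons(h(0), 0), cons(b, 0)), 0)), cons(cons(0, q(b)), 0)))  →  cons(cons(cons(0, b), cons(b, 0)), g(cons(g(cons(h(0), 0), cons(b, 0)), 0), cons(cons(0, q(b)), 0)))   [R2 at 2.1]
3. cons(cons(cons(0, b), cons(b, 0)), g(cons(g(cons(h(0), 0), cons(b, 0)), 0), cons(cons(0, q(b)), 0)))  →  cons(cons(cons(0, b), cons(b, 0)), cons(cons(0, q(b)), g(cons(h(0), 0), cons(b, 0))))   [R2 at 2]
4. cons(cons(cons(0, b), cons(b, 0)), cons(cons(0, q(b)), g(cons(h(0), 0), cons(b, 0))))  →  cons(cons(cons(0, b), cons(b, 0)), cons(cons(0, b), g(cons(h(0), 0), cons(b, 0))))   [R1 at 2.1.2]
5. cons(cons(cons(0, b), cons(b, 0)), cons(cons(0, b), g(cons(h(0), 0), cons(b, 0))))  →  cons(cons(cons(0, b), cons(b, 0)), cons(cons(0, b), cons(b, h(0))))   [R2 at 2.2]
6. cons(cons(cons(0, b), cons(b, 0)), cons(cons(0, b), cons(b, h(0))))  →  cons(cons(cons(0, b), cons(b, 0)), cons(cons(0, b), cons(b, 0)))   [R3 at 2.2.2]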